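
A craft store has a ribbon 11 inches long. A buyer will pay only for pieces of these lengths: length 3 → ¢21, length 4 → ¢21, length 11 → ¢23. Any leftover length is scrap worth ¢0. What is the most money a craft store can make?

63

Build r[k] bottom-up: r[k] = max over allowed piece i of (p[i] + r[k−i]).
r[1] = 0
r[2] = 0
r[3] = 21
r[4] = max(21+0, 21+0) = 21
r[5] = max(21+0, 21+0) = 21
r[6] = max(21+21, 21+0) = 42
r[7] = max(21+21, 21+21) = 42
r[8] = max(21+21, 21+21) = 42
r[9] = max(21+42, 21+21) = 63
r[10] = max(21+42, 21+42) = 63
r[11] = max(21+42, 21+42, 23+0) = 63
One optimal cutting: pieces 3 + 3 + 3 with 2 inches of scrap → ¢63.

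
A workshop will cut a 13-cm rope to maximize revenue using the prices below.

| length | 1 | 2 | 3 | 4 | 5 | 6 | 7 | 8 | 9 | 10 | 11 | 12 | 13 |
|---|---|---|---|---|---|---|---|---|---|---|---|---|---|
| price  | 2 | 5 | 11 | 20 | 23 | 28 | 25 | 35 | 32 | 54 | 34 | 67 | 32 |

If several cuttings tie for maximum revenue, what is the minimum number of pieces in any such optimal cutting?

2

Build r[k] bottom-up: r[k] = max over allowed piece i of (p[i] + r[k−i]).
r[1] = 2
r[2] = max(2+2, 5+0) = 5
r[3] = max(2+5, 5+2, 11+0) = 11
r[4] = max(2+11, 5+5, 11+2, 20+0) = 20
r[5] = max(2+20, 5+11, 11+5, 20+2, 23+0) = 23
r[6] = max(2+23, 5+20, 11+11, 20+5, 23+2, 28+0) = 28
r[7] = max(2+28, 5+23, 11+20, …, 28+2, 25+0) = 31
r[8] = max(2+31, 5+28, 11+23, …, 25+2, 35+0) = 40
r[9] = max(2+40, 5+31, 11+28, …, 35+2, 32+0) = 43
r[10] = max(2+43, 5+40, 11+31, …, 32+2, 54+0) = 54
r[11] = max(2+54, 5+43, 11+40, …, 54+2, 34+0) = 56
r[12] = max(2+56, 5+54, 11+43, …, 34+2, 67+0) = 67
r[13] = max(2+67, 5+56, 11+54, …, 67+2, 32+0) = 69
Maximum revenue is 69.
Now minimize piece count subject to staying optimal: for each k, pieces[k] = 1 + min over i with p[i]+r[k−i]=r[k] of pieces[k−i].
pieces[10] = 1
pieces[11] = 2
pieces[12] = 1
pieces[13] = 2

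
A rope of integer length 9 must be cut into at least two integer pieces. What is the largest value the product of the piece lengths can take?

27

Define prod[k] = max over 1≤i<k of i · max(k−i, prod[k−i]); the inner max lets the remainder stay uncut if that's better.
prod[2] = 1×max(1,0) = 1×1 = 1
prod[3] = max(1×2, 2×1) = 2
prod[4] = max(1×3, 2×2, 3×1) = 4
prod[5] = max(1×4, 2×3, 3×2, 4×1) = 6
prod[6] = max(1×6, 2×4, 3×3, 4×2, 5×1) = 9
prod[7] = max(1×9, 2×6, 3×4, 4×3, 5×2, 6×1) = 12
prod[8] = max(1×12, 2×9, 3×6, …, 6×2, 7×1) = 18
prod[9] = max(1×18, 2×12, 3×9, …, 7×2, 8×1) = 27
One optimal split: 3 + 3 + 3; product 3×3×3 = 27.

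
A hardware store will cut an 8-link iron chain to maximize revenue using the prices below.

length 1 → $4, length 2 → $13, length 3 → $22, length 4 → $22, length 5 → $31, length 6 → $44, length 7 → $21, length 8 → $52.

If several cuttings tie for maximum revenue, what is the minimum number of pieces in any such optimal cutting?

2

Let r[k] be the best obtainable value from length k. For each k, try every first piece i and keep the best of price[i] + r[k−i].
r[1] = 4
r[2] = max(4+4, 13+0) = 13
r[3] = max(4+13, 13+4, 22+0) = 22
r[4] = max(4+22, 13+13, 22+4, 22+0) = 26
r[5] = max(4+26, 13+22, 22+13, 22+4, 31+0) = 35
r[6] = max(4+35, 13+26, 22+22, 22+13, 31+4, 44+0) = 44
r[7] = max(4+44, 13+35, 22+26, …, 44+4, 21+0) = 48
r[8] = max(4+48, 13+44, 22+35, …, 21+4, 52+0) = 57
Maximum revenue is $57.
Now minimize piece count subject to staying optimal: for each k, pieces[k] = 1 + min over i with p[i]+r[k−i]=r[k] of pieces[k−i].
pieces[5] = 2
pieces[6] = 1
pieces[7] = 2
pieces[8] = 2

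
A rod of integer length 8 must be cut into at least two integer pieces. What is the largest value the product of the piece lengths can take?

Define P[k] = max over 1≤i<k of i · max(k−i, P[k−i]); the inner max lets the remainder stay uncut if that's better.
P[2] = 1*max(1,0) = 1*1 = 1
P[3] = 1*max(2,1) = 1*2 = 2
P[4] = 2*max(2,1) = 2*2 = 4
P[5] = 2*max(3,2) = 2*3 = 6
P[6] = 3*max(3,2) = 3*3 = 9
P[7] = 2*max(5,6) = 2*6 = 12
P[8] = 2*max(6,9) = 2*9 = 18
One optimal split: 3 + 3 + 2; product 3*3*2 = 18.

18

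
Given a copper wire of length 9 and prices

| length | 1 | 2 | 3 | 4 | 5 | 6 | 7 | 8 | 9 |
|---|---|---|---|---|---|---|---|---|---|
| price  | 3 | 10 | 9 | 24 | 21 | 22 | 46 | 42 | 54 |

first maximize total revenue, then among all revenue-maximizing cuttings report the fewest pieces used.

2

Build r[k] bottom-up: r[k] = max over allowed piece i of (p[i] + r[k−i]).
r[1] = 3
r[2] = max(3+3, 10+0) = 10
r[3] = max(3+10, 10+3, 9+0) = 13
r[4] = max(3+13, 10+10, 9+3, 24+0) = 24
r[5] = max(3+24, 10+13, 9+10, 24+3, 21+0) = 27
r[6] = max(3+27, 10+24, 9+13, 24+10, 21+3, 22+0) = 34
r[7] = max(3+34, 10+27, 9+24, …, 22+3, 46+0) = 46
r[8] = max(3+46, 10+34, 9+27, …, 46+3, 42+0) = 49
r[9] = max(3+49, 10+46, 9+34, …, 42+3, 54+0) = 56
Maximum revenue is €56.
Now minimize piece count subject to staying optimal: for each k, pieces[k] = 1 + min over i with p[i]+r[k−i]=r[k] of pieces[k−i].
pieces[6] = 2
pieces[7] = 1
pieces[8] = 2
pieces[9] = 2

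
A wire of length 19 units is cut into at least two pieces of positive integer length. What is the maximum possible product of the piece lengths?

Fill P[k] for k=2..19: at each k try every first piece i and multiply by the better of (k−i) uncut or P[k−i].
P[2] = 1×max(1,0) = 1×1 = 1
P[3] = 1×max(2,1) = 1×2 = 2
P[4] = 2×max(2,1) = 2×2 = 4
P[5] = 2×max(3,2) = 2×3 = 6
P[6] = 3×max(3,2) = 3×3 = 9
P[7] = 2×max(5,6) = 2×6 = 12
P[8] = 2×max(6,9) = 2×9 = 18
P[9] = 3×max(6,9) = 3×9 = 27
P[10] = 2×max(8,18) = 2×18 = 36
P[11] = 2×max(9,27) = 2×27 = 54
P[12] = 3×max(9,27) = 3×27 = 81
P[13] = 2×max(11,54) = 2×54 = 108
P[14] = 2×max(12,81) = 2×81 = 162
P[15] = 3×max(12,81) = 3×81 = 243
P[16] = 2×max(14,162) = 2×162 = 324
P[17] = 2×max(15,243) = 2×243 = 486
P[18] = 3×max(15,243) = 3×243 = 729
P[19] = 2×max(17,486) = 2×486 = 972
One optimal split: 3 + 3 + 3 + 3 + 3 + 2 + 2; product 3×3×3×3×3×2×2 = 972.

972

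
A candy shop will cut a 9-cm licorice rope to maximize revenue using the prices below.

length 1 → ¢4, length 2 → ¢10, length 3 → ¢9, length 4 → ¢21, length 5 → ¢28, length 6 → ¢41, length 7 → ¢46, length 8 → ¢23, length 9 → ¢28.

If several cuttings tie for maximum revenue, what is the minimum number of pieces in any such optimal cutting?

2

Build r[k] bottom-up: r[k] = max over allowed piece i of (p[i] + r[k−i]).
r[1] = 4
r[2] = max(4+4, 10+0) = 10
r[3] = max(4+10, 10+4, 9+0) = 14
r[4] = max(4+14, 10+10, 9+4, 21+0) = 21
r[5] = max(4+21, 10+14, 9+10, 21+4, 28+0) = 28
r[6] = max(4+28, 10+21, 9+14, 21+10, 28+4, 41+0) = 41
r[7] = max(4+41, 10+28, 9+21, …, 41+4, 46+0) = 46
r[8] = max(4+46, 10+41, 9+28, …, 46+4, 23+0) = 51
r[9] = max(4+51, 10+46, 9+41, …, 23+4, 28+0) = 56
Maximum revenue is ¢56.
Now minimize piece count subject to staying optimal: for each k, pieces[k] = 1 + min over i with p[i]+r[k−i]=r[k] of pieces[k−i].
pieces[6] = 1
pieces[7] = 1
pieces[8] = 2
pieces[9] = 2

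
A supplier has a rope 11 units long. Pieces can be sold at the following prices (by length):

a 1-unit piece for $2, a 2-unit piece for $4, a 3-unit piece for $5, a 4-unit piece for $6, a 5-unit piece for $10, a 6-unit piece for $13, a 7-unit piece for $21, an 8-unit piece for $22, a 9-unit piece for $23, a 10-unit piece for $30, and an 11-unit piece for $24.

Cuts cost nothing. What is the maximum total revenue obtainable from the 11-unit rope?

Build v[k] bottom-up: v[k] = max over allowed piece i of (p[i] + v[k−i]).
v[1] = 2
v[2] = max(2+2, 4+0) = 4
v[3] = max(2+4, 4+2, 5+0) = 6
v[4] = max(2+6, 4+4, 5+2, 6+0) = 8
v[5] = max(2+8, 4+6, 5+4, 6+2, 10+0) = 10
v[6] = max(2+10, 4+8, 5+6, 6+4, 10+2, 13+0) = 13
v[7] = max(2+13, 4+10, 5+8, …, 13+2, 21+0) = 21
v[8] = max(2+21, 4+13, 5+10, …, 21+2, 22+0) = 23
v[9] = max(2+23, 4+21, 5+13, …, 22+2, 23+0) = 25
v[10] = max(2+25, 4+23, 5+21, …, 23+2, 30+0) = 30
v[11] = max(2+30, 4+25, 5+23, …, 30+2, 24+0) = 32
One optimal cutting: 10 + 1 → $30 + $2 = $32.

32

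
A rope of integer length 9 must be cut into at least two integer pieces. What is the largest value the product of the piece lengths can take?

27

Let P[k] be the best product for length k (with at least one cut). For each first piece i, the rest contributes max(k−i, P[k−i]).
P[2] = 1×max(1,0) = 1×1 = 1
P[3] = 1×max(2,1) = 1×2 = 2
P[4] = 2×max(2,1) = 2×2 = 4
P[5] = 2×max(3,2) = 2×3 = 6
P[6] = 3×max(3,2) = 3×3 = 9
P[7] = 2×max(5,6) = 2×6 = 12
P[8] = 2×max(6,9) = 2×9 = 18
P[9] = 3×max(6,9) = 3×9 = 27
One optimal split: 3 + 3 + 3; product 3×3×3 = 27.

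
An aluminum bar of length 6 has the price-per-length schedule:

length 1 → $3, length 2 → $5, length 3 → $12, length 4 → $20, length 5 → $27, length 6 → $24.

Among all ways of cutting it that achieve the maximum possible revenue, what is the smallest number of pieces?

Consider every possible first cut. r[k] is the best of p[i]+r[k−i] over all sellable i≤k.
r[1] = 3
r[2] = 6  (first piece 1, then r[1]=3)
r[3] = 12
r[4] = 20
r[5] = 27
r[6] = 30  (first piece 1, then r[5]=27)
Maximum revenue is $30.
Now minimize piece count subject to staying optimal: for each k, pieces[k] = 1 + min over i with p[i]+r[k−i]=r[k] of pieces[k−i].
pieces[3] = 1
pieces[4] = 1
pieces[5] = 1
pieces[6] = 2

2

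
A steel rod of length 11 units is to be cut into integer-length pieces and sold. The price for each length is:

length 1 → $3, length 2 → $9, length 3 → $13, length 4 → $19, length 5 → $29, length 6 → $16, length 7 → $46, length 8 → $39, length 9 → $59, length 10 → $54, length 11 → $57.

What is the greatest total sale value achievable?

Let r[k] be the best obtainable value from length k. For each k, try every first piece i and keep the best of price[i] + r[k−i].
r[1] = 3
r[2] = max(3+3, 9+0) = 9
r[3] = max(3+9, 9+3, 13+0) = 13
r[4] = max(3+13, 9+9, 13+3, 19+0) = 19
r[5] = max(3+19, 9+13, 13+9, 19+3, 29+0) = 29
r[6] = max(3+29, 9+19, 13+13, 19+9, 29+3, 16+0) = 32
r[7] = max(3+32, 9+29, 13+19, …, 16+3, 46+0) = 46
r[8] = max(3+46, 9+32, 13+29, …, 46+3, 39+0) = 49
r[9] = max(3+49, 9+46, 13+32, …, 39+3, 59+0) = 59
r[10] = max(3+59, 9+49, 13+46, …, 59+3, 54+0) = 62
r[11] = max(3+62, 9+59, 13+49, …, 54+3, 57+0) = 68
One optimal cutting: 9 + 2 → $59 + $9 = $68.

68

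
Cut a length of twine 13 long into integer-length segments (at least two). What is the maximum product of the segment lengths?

Fill P[k] for k=2..13: at each k try every first piece i and multiply by the better of (k−i) uncut or P[k−i].
P[2] = 1×max(1,0) = 1×1 = 1
P[3] = max(1×2, 2×1) = 2
P[4] = max(1×3, 2×2, 3×1) = 4
P[5] = max(1×4, 2×3, 3×2, 4×1) = 6
P[6] = max(1×6, 2×4, 3×3, 4×2, 5×1) = 9
P[7] = max(1×9, 2×6, 3×4, 4×3, 5×2, 6×1) = 12
P[8] = max(1×12, 2×9, 3×6, …, 6×2, 7×1) = 18
P[9] = max(1×18, 2×12, 3×9, …, 7×2, 8×1) = 27
P[10] = max(1×27, 2×18, 3×12, …, 8×2, 9×1) = 36
P[11] = max(1×36, 2×27, 3×18, …, 9×2, 10×1) = 54
P[12] = max(1×54, 2×36, 3×27, …, 10×2, 11×1) = 81
P[13] = max(1×81, 2×54, 3×36, …, 11×2, 12×1) = 108
One optimal split: 3 + 3 + 3 + 2 + 2; product 3×3×3×2×2 = 108.

108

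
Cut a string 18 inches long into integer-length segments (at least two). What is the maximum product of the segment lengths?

Define prod[k] = max over 1≤i<k of i · max(k−i, prod[k−i]); the inner max lets the remainder stay uncut if that's better.
prod[2] = 1×max(1,0) = 1×1 = 1
prod[3] = 1×max(2,1) = 1×2 = 2
prod[4] = 2×max(2,1) = 2×2 = 4
prod[5] = 2×max(3,2) = 2×3 = 6
prod[6] = 3×max(3,2) = 3×3 = 9
prod[7] = 2×max(5,6) = 2×6 = 12
prod[8] = 2×max(6,9) = 2×9 = 18
prod[9] = 3×max(6,9) = 3×9 = 27
prod[10] = 2×max(8,18) = 2×18 = 36
prod[11] = 2×max(9,27) = 2×27 = 54
prod[12] = 3×max(9,27) = 3×27 = 81
prod[13] = 2×max(11,54) = 2×54 = 108
prod[14] = 2×max(12,81) = 2×81 = 162
prod[15] = 3×max(12,81) = 3×81 = 243
prod[16] = 2×max(14,162) = 2×162 = 324
prod[17] = 2×max(15,243) = 2×243 = 486
prod[18] = 3×max(15,243) = 3×243 = 729
One optimal split: 3 + 3 + 3 + 3 + 3 + 3; product 3×3×3×3×3×3 = 729.

729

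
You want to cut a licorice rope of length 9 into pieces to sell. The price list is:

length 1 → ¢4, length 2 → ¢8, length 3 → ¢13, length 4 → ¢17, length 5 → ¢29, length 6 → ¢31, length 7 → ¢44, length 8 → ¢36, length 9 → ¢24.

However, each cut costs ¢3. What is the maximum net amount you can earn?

49

Let r[k] be the best obtainable value from length k. For each k, try every first piece i and keep the best of price[i] + r[k−i] minus the 3 cut fee when i<k.
r[1] = 4
r[2] = max(4+4-3, 8+0) = 8
r[3] = max(4+8-3, 8+4-3, 13+0) = 13
r[4] = max(4+13-3, 8+8-3, 13+4-3, 17+0) = 17
r[5] = max(4+17-3, 8+13-3, 13+8-3, 17+4-3, 29+0) = 29
r[6] = max(4+29-3, 8+17-3, 13+13-3, 17+8-3, 29+4-3, 31+0) = 31
r[7] = max(4+31-3, 8+29-3, 13+17-3, …, 31+4-3, 44+0) = 44
r[8] = max(4+44-3, 8+31-3, 13+29-3, …, 44+4-3, 36+0) = 45
r[9] = max(4+45-3, 8+44-3, 13+31-3, …, 36+4-3, 24+0) = 49
One optimal plan: pieces 7 + 2 (1 cut) → ¢52 − ¢3 = ¢49.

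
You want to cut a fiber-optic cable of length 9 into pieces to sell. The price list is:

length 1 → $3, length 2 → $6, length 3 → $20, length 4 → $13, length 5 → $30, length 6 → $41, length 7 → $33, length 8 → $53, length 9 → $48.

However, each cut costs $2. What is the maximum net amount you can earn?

59

Build net[k] bottom-up: net[k] = max over allowed piece i of (p[i] + net[k−i]) − 2 per cut.
net[1] = 3
net[2] = max(3+3-2, 6+0) = 6
net[3] = max(3+6-2, 6+3-2, 20+0) = 20
net[4] = max(3+20-2, 6+6-2, 20+3-2, 13+0) = 21
net[5] = max(3+21-2, 6+20-2, 20+6-2, 13+3-2, 30+0) = 30
net[6] = max(3+30-2, 6+21-2, 20+20-2, 13+6-2, 30+3-2, 41+0) = 41
net[7] = max(3+41-2, 6+30-2, 20+21-2, …, 41+3-2, 33+0) = 42
net[8] = max(3+42-2, 6+41-2, 20+30-2, …, 33+3-2, 53+0) = 53
net[9] = max(3+53-2, 6+42-2, 20+41-2, …, 53+3-2, 48+0) = 59
One optimal plan: pieces 6 + 3 (1 cut) → $61 − $2 = $59.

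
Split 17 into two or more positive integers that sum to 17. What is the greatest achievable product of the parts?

Let m[k] be the best product for length k (with at least one cut). For each first piece i, the rest contributes max(k−i, m[k−i]).
m[2] = 1×max(1,0) = 1×1 = 1
m[3] = max(1×2, 2×1) = 2
m[4] = max(1×3, 2×2, 3×1) = 4
m[5] = max(1×4, 2×3, 3×2, 4×1) = 6
m[6] = max(1×6, 2×4, 3×3, 4×2, 5×1) = 9
m[7] = max(1×9, 2×6, 3×4, 4×3, 5×2, 6×1) = 12
m[8] = max(1×12, 2×9, 3×6, …, 6×2, 7×1) = 18
m[9] = max(1×18, 2×12, 3×9, …, 7×2, 8×1) = 27
m[10] = max(1×27, 2×18, 3×12, …, 8×2, 9×1) = 36
m[11] = max(1×36, 2×27, 3×18, …, 9×2, 10×1) = 54
m[12] = max(1×54, 2×36, 3×27, …, 10×2, 11×1) = 81
m[13] = max(1×81, 2×54, 3×36, …, 11×2, 12×1) = 108
m[14] = max(1×108, 2×81, 3×54, …, 12×2, 13×1) = 162
m[15] = max(1×162, 2×108, 3×81, …, 13×2, 14×1) = 243
m[16] = max(1×243, 2×162, 3×108, …, 14×2, 15×1) = 324
m[17] = max(1×324, 2×243, 3×162, …, 15×2, 16×1) = 486
One optimal split: 3 + 3 + 3 + 3 + 3 + 2; product 3×3×3×3×3×2 = 486.

486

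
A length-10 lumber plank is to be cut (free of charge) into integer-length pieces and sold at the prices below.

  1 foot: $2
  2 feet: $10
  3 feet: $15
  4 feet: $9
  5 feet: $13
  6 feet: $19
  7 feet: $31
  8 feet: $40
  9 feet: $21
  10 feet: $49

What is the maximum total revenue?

Build R[k] bottom-up: R[k] = max over allowed piece i of (p[i] + R[k−i]).
R[1] = 2
R[2] = max(2+2, 10+0) = 10
R[3] = max(2+10, 10+2, 15+0) = 15
R[4] = max(2+15, 10+10, 15+2, 9+0) = 20
R[5] = max(2+20, 10+15, 15+10, 9+2, 13+0) = 25
R[6] = max(2+25, 10+20, 15+15, 9+10, 13+2, 19+0) = 30
R[7] = max(2+30, 10+25, 15+20, …, 19+2, 31+0) = 35
R[8] = max(2+35, 10+30, 15+25, …, 31+2, 40+0) = 40
R[9] = max(2+40, 10+35, 15+30, …, 40+2, 21+0) = 45
R[10] = max(2+45, 10+40, 15+35, …, 21+2, 49+0) = 50
One optimal cutting: 2 + 2 + 2 + 2 + 2 → $10 + $10 + $10 + $10 + $10 = $50.

50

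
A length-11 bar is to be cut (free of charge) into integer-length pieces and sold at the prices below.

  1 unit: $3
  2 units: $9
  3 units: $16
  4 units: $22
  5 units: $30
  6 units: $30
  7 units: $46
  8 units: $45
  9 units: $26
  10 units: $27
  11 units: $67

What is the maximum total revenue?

68

Let R[k] be the best obtainable value from length k. For each k, try every first piece i and keep the best of price[i] + R[k−i].
R[1] = 3
R[2] = 9
R[3] = 16
R[4] = 22
R[5] = 30
R[6] = 33  (first piece 1, then R[5]=30)
R[7] = 46
R[8] = 49  (first piece 1, then R[7]=46)
R[9] = 55  (first piece 2, then R[7]=46)
R[10] = 62  (first piece 3, then R[7]=46)
R[11] = 68  (first piece 4, then R[7]=46)
One optimal cutting: 7 + 4 → $46 + $22 = $68.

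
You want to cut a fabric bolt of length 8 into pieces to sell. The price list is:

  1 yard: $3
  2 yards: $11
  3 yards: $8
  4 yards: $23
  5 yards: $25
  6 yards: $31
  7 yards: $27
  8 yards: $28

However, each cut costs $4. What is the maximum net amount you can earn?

Build net[k] bottom-up: net[k] = max over allowed piece i of (p[i] + net[k−i]) − 4 per cut.
net[1] = 3
net[2] = max(3+3-4, 11+0) = 11
net[3] = max(3+11-4, 11+3-4, 8+0) = 10
net[4] = max(3+10-4, 11+11-4, 8+3-4, 23+0) = 23
net[5] = max(3+23-4, 11+10-4, 8+11-4, 23+3-4, 25+0) = 25
net[6] = max(3+25-4, 11+23-4, 8+10-4, 23+11-4, 25+3-4, 31+0) = 31
net[7] = max(3+31-4, 11+25-4, 8+23-4, …, 31+3-4, 27+0) = 32
net[8] = max(3+32-4, 11+31-4, 8+25-4, …, 27+3-4, 28+0) = 42
One optimal plan: pieces 4 + 4 (1 cut) → $46 − $4 = $42.

42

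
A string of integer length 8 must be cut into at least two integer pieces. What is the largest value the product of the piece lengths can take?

Fill g[k] for k=2..8: at each k try every first piece i and multiply by the better of (k−i) uncut or g[k−i].
g[2] = 1*max(1,0) = 1*1 = 1
g[3] = 1*max(2,1) = 1*2 = 2
g[4] = 2*max(2,1) = 2*2 = 4
g[5] = 2*max(3,2) = 2*3 = 6
g[6] = 3*max(3,2) = 3*3 = 9
g[7] = 2*max(5,6) = 2*6 = 12
g[8] = 2*max(6,9) = 2*9 = 18
One optimal split: 3 + 3 + 2; product 3*3*2 = 18.

18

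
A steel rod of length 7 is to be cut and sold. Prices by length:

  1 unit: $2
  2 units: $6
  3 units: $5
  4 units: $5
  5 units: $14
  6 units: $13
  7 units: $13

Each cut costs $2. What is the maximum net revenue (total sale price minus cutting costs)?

18

Build r[k] bottom-up: r[k] = max over allowed piece i of (p[i] + r[k−i]) − 2 per cut.
r[1] = 2
r[2] = max(2+2-2, 6+0) = 6
r[3] = max(2+6-2, 6+2-2, 5+0) = 6
r[4] = max(2+6-2, 6+6-2, 5+2-2, 5+0) = 10
r[5] = max(2+10-2, 6+6-2, 5+6-2, 5+2-2, 14+0) = 14
r[6] = max(2+14-2, 6+10-2, 5+6-2, 5+6-2, 14+2-2, 13+0) = 14
r[7] = max(2+14-2, 6+14-2, 5+10-2, …, 13+2-2, 13+0) = 18
One optimal plan: pieces 5 + 2 (1 cut) → $20 − $2 = $18.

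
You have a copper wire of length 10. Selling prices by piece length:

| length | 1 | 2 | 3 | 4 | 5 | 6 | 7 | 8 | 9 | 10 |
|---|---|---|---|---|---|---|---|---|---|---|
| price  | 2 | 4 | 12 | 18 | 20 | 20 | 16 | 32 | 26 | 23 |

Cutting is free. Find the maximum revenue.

42

Build v[k] bottom-up: v[k] = max over allowed piece i of (p[i] + v[k−i]).
v[1] = 2
v[2] = 4  (first piece 1, then v[1]=2)
v[3] = 12
v[4] = 18
v[5] = 20  (first piece 1, then v[4]=18)
v[6] = 24  (first piece 3, then v[3]=12)
v[7] = 30  (first piece 3, then v[4]=18)
v[8] = 36  (first piece 4, then v[4]=18)
v[9] = 38  (first piece 1, then v[8]=36)
v[10] = 42  (first piece 3, then v[7]=30)
One optimal cutting: 4 + 3 + 3 → €18 + €12 + €12 = €42.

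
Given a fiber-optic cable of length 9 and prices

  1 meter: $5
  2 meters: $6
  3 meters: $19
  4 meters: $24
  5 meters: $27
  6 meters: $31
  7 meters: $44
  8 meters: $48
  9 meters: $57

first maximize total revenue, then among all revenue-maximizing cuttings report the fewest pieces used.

Let r[k] be the best obtainable value from length k. For each k, try every first piece i and keep the best of price[i] + r[k−i].
r[1] = 5
r[2] = 10  (first piece 1, then r[1]=5)
r[3] = 19
r[4] = 24  (first piece 1, then r[3]=19)
r[5] = 29  (first piece 1, then r[4]=24)
r[6] = 38  (first piece 3, then r[3]=19)
r[7] = 44
r[8] = 49  (first piece 1, then r[7]=44)
r[9] = 57  (first piece 3, then r[6]=38)
Maximum revenue is $57.
Now minimize piece count subject to staying optimal: for each k, pieces[k] = 1 + min over i with p[i]+r[k−i]=r[k] of pieces[k−i].
pieces[6] = 2
pieces[7] = 1
pieces[8] = 2
pieces[9] = 1

1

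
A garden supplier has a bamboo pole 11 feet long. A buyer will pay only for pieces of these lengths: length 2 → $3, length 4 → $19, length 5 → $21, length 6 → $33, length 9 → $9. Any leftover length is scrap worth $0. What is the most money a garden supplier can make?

Build f[k] bottom-up: f[k] = max over allowed piece i of (p[i] + f[k−i]).
f[1] = 0
f[2] = 3
f[3] = 3
f[4] = max(3+3, 19+0) = 19
f[5] = max(3+3, 19+0, 21+0) = 21
f[6] = max(3+19, 19+3, 21+0, 33+0) = 33
f[7] = max(3+21, 19+3, 21+3, 33+0) = 33
f[8] = max(3+33, 19+19, 21+3, 33+3) = 38
f[9] = max(3+33, 19+21, 21+19, 33+3, 9+0) = 40
f[10] = max(3+38, 19+33, 21+21, 33+19, 9+0) = 52
f[11] = max(3+40, 19+33, 21+33, 33+21, 9+3) = 54
One optimal cutting: 6 + 5 → $54.

54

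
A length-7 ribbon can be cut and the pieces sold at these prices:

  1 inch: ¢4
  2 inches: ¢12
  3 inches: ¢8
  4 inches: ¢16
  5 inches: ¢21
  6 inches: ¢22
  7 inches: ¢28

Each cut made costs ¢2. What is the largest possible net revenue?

34

Consider every possible first cut. r[k] is the best of p[i]+r[k−i] over all sellable i≤k, charging 2 whenever i<k.
r[1] = 4
r[2] = 12
r[3] = 14  (first piece 1, then r[2]=12)
r[4] = 22  (first piece 2, then r[2]=12)
r[5] = 24  (first piece 1, then r[4]=22)
r[6] = 32  (first piece 2, then r[4]=22)
r[7] = 34  (first piece 1, then r[6]=32)
One optimal plan: pieces 2 + 2 + 2 + 1 (3 cuts) → ¢40 − ¢6 = ¢34.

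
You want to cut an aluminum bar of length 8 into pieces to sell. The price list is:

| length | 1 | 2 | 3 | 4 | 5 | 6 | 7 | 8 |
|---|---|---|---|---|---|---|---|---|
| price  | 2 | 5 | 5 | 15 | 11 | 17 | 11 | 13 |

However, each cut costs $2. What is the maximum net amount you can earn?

28

Build r[k] bottom-up: r[k] = max over allowed piece i of (p[i] + r[k−i]) − 2 per cut.
r[1] = 2
r[2] = 5
r[3] = 5  (first piece 1, then r[2]=5)
r[4] = 15
r[5] = 15  (first piece 1, then r[4]=15)
r[6] = 18  (first piece 2, then r[4]=15)
r[7] = 18  (first piece 1, then r[6]=18)
r[8] = 28  (first piece 4, then r[4]=15)
One optimal plan: pieces 4 + 4 (1 cut) → $30 − $2 = $28.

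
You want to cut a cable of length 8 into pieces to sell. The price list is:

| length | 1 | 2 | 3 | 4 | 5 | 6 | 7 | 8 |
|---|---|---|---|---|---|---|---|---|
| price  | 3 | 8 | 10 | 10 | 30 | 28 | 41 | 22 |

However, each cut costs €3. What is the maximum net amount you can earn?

41

Build v[k] bottom-up: v[k] = max over allowed piece i of (p[i] + v[k−i]) − 3 per cut.
v[1] = 3
v[2] = 8
v[3] = 10
v[4] = 13  (first piece 2, then v[2]=8)
v[5] = 30
v[6] = 30  (first piece 1, then v[5]=30)
v[7] = 41
v[8] = 41  (first piece 1, then v[7]=41)
One optimal plan: pieces 7 + 1 (1 cut) → €44 − €3 = €41.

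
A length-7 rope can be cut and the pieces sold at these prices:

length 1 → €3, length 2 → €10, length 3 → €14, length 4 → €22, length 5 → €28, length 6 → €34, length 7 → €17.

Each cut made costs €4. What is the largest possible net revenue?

Consider every possible first cut. net[k] is the best of p[i]+net[k−i] over all sellable i≤k, charging 4 whenever i<k.
net[1] = 3
net[2] = max(3+3-4, 10+0) = 10
net[3] = max(3+10-4, 10+3-4, 14+0) = 14
net[4] = max(3+14-4, 10+10-4, 14+3-4, 22+0) = 22
net[5] = max(3+22-4, 10+14-4, 14+10-4, 22+3-4, 28+0) = 28
net[6] = max(3+28-4, 10+22-4, 14+14-4, 22+10-4, 28+3-4, 34+0) = 34
net[7] = max(3+34-4, 10+28-4, 14+22-4, …, 34+3-4, 17+0) = 34
One optimal plan: pieces 5 + 2 (1 cut) → €38 − €4 = €34.

34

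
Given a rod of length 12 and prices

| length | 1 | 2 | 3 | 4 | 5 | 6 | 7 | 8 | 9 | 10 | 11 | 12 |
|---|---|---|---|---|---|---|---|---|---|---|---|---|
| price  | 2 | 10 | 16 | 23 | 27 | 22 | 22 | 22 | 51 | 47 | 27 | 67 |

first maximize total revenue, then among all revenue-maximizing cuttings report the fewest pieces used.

3

Build r[k] bottom-up: r[k] = max over allowed piece i of (p[i] + r[k−i]).
r[1] = 2
r[2] = max(2+2, 10+0) = 10
r[3] = max(2+10, 10+2, 16+0) = 16
r[4] = max(2+16, 10+10, 16+2, 23+0) = 23
r[5] = max(2+23, 10+16, 16+10, 23+2, 27+0) = 27
r[6] = max(2+27, 10+23, 16+16, 23+10, 27+2, 22+0) = 33
r[7] = max(2+33, 10+27, 16+23, …, 22+2, 22+0) = 39
r[8] = max(2+39, 10+33, 16+27, …, 22+2, 22+0) = 46
r[9] = max(2+46, 10+39, 16+33, …, 22+2, 51+0) = 51
r[10] = max(2+51, 10+46, 16+39, …, 51+2, 47+0) = 56
r[11] = max(2+56, 10+51, 16+46, …, 47+2, 27+0) = 62
r[12] = max(2+62, 10+56, 16+51, …, 27+2, 67+0) = 69
Maximum revenue is $69.
Now minimize piece count subject to staying optimal: for each k, pieces[k] = 1 + min over i with p[i]+r[k−i]=r[k] of pieces[k−i].
pieces[9] = 1
pieces[10] = 3
pieces[11] = 3
pieces[12] = 3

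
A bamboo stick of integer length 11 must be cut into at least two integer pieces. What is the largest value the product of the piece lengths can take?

Fill f[k] for k=2..11: at each k try every first piece i and multiply by the better of (k−i) uncut or f[k−i].
Small cases: f[2]=1, f[3]=2, f[4]=4, f[5]=6, f[6]=9.
f[7] = max(1*9, 2*6, 3*4, 4*3, 5*2, 6*1) = 12
f[8] = max(1*12, 2*9, 3*6, …, 6*2, 7*1) = 18
f[9] = max(1*18, 2*12, 3*9, …, 7*2, 8*1) = 27
f[10] = max(1*27, 2*18, 3*12, …, 8*2, 9*1) = 36
f[11] = max(1*36, 2*27, 3*18, …, 9*2, 10*1) = 54
One optimal split: 3 + 3 + 3 + 2; product 3*3*3*2 = 54.

54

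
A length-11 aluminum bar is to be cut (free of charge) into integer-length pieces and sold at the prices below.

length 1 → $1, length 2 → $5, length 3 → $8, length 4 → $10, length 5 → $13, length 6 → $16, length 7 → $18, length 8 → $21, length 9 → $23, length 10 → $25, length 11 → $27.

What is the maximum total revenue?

29

Consider every possible first cut. R[k] is the best of p[i]+R[k−i] over all sellable i≤k.
R[1] = 1
R[2] = 5
R[3] = 8
R[4] = 10  (first piece 2, then R[2]=5)
R[5] = 13  (first piece 2, then R[3]=8)
R[6] = 16  (first piece 3, then R[3]=8)
R[7] = 18  (first piece 2, then R[5]=13)
R[8] = 21  (first piece 2, then R[6]=16)
R[9] = 24  (first piece 3, then R[6]=16)
R[10] = 26  (first piece 2, then R[8]=21)
R[11] = 29  (first piece 2, then R[9]=24)
One optimal cutting: 3 + 3 + 3 + 2 → $8 + $8 + $8 + $5 = $29.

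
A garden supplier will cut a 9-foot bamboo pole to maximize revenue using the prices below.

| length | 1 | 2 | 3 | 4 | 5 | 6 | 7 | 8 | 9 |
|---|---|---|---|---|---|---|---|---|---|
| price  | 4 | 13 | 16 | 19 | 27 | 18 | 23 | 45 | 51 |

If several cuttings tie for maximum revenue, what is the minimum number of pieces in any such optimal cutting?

5

Consider every possible first cut. r[k] is the best of p[i]+r[k−i] over all sellable i≤k.
r[1] = 4
r[2] = 13
r[3] = 17  (first piece 1, then r[2]=13)
r[4] = 26  (first piece 2, then r[2]=13)
r[5] = 30  (first piece 1, then r[4]=26)
r[6] = 39  (first piece 2, then r[4]=26)
r[7] = 43  (first piece 1, then r[6]=39)
r[8] = 52  (first piece 2, then r[6]=39)
r[9] = 56  (first piece 1, then r[8]=52)
Maximum revenue is $56.
Now minimize piece count subject to staying optimal: for each k, pieces[k] = 1 + min over i with p[i]+r[k−i]=r[k] of pieces[k−i].
pieces[6] = 3
pieces[7] = 4
pieces[8] = 4
pieces[9] = 5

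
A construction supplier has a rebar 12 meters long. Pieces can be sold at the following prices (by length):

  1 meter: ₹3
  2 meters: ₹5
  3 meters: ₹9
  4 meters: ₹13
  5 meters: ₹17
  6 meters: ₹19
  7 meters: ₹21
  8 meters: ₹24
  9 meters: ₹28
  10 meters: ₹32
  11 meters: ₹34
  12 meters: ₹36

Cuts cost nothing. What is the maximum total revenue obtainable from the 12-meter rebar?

40

Consider every possible first cut. r[k] is the best of p[i]+r[k−i] over all sellable i≤k.
r[1] = 3
r[2] = max(3+3, 5+0) = 6
r[3] = max(3+6, 5+3, 9+0) = 9
r[4] = max(3+9, 5+6, 9+3, 13+0) = 13
r[5] = max(3+13, 5+9, 9+6, 13+3, 17+0) = 17
r[6] = max(3+17, 5+13, 9+9, 13+6, 17+3, 19+0) = 20
r[7] = max(3+20, 5+17, 9+13, …, 19+3, 21+0) = 23
r[8] = max(3+23, 5+20, 9+17, …, 21+3, 24+0) = 26
r[9] = max(3+26, 5+23, 9+20, …, 24+3, 28+0) = 30
r[10] = max(3+30, 5+26, 9+23, …, 28+3, 32+0) = 34
r[11] = max(3+34, 5+30, 9+26, …, 32+3, 34+0) = 37
r[12] = max(3+37, 5+34, 9+30, …, 34+3, 36+0) = 40
One optimal cutting: 5 + 5 + 1 + 1 → ₹17 + ₹17 + ₹3 + ₹3 = ₹40.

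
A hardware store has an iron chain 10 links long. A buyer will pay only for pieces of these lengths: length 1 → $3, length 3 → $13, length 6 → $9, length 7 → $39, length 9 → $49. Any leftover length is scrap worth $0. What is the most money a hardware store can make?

52

Consider every possible first cut. r[k] is the best of p[i]+r[k−i] over all sellable i≤k.
r[1] = 3
r[2] = 6  (first piece 1, then r[1]=3)
r[3] = max(3+6, 13+0) = 13
r[4] = max(3+13, 13+3) = 16
r[5] = max(3+16, 13+6) = 19
r[6] = max(3+19, 13+13, 9+0) = 26
r[7] = max(3+26, 13+16, 9+3, 39+0) = 39
r[8] = max(3+39, 13+19, 9+6, 39+3) = 42
r[9] = max(3+42, 13+26, 9+13, 39+6, 49+0) = 49
r[10] = max(3+49, 13+39, 9+16, 39+13, 49+3) = 52
One optimal cutting: 9 + 1 → $52.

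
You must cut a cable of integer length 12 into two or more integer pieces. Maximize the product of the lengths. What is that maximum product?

Define P[k] = max over 1≤i<k of i · max(k−i, P[k−i]); the inner max lets the remainder stay uncut if that's better.
Small cases: P[2]=1, P[3]=2, P[4]=4, P[5]=6, P[6]=9.
P[7] = 2×max(5,6) = 2×6 = 12
P[8] = 2×max(6,9) = 2×9 = 18
P[9] = 3×max(6,9) = 3×9 = 27
P[10] = 2×max(8,18) = 2×18 = 36
P[11] = 2×max(9,27) = 2×27 = 54
P[12] = 3×max(9,27) = 3×27 = 81
One optimal split: 3 + 3 + 3 + 3; product 3×3×3×3 = 81.

81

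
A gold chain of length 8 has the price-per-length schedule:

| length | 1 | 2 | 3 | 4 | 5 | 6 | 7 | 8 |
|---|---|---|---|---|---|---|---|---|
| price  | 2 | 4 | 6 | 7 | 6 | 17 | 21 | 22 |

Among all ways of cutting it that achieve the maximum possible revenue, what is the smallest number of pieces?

Build r[k] bottom-up: r[k] = max over allowed piece i of (p[i] + r[k−i]).
r[1] = 2
r[2] = max(2+2, 4+0) = 4
r[3] = max(2+4, 4+2, 6+0) = 6
r[4] = max(2+6, 4+4, 6+2, 7+0) = 8
r[5] = max(2+8, 4+6, 6+4, 7+2, 6+0) = 10
r[6] = max(2+10, 4+8, 6+6, 7+4, 6+2, 17+0) = 17
r[7] = max(2+17, 4+10, 6+8, …, 17+2, 21+0) = 21
r[8] = max(2+21, 4+17, 6+10, …, 21+2, 22+0) = 23
Maximum revenue is $23.
Now minimize piece count subject to staying optimal: for each k, pieces[k] = 1 + min over i with p[i]+r[k−i]=r[k] of pieces[k−i].
pieces[5] = 2
pieces[6] = 1
pieces[7] = 1
pieces[8] = 2

2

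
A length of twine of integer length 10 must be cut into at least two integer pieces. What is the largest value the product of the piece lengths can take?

Fill g[k] for k=2..10: at each k try every first piece i and multiply by the better of (k−i) uncut or g[k−i].
g[2] = 1×max(1,0) = 1×1 = 1
g[3] = 1×max(2,1) = 1×2 = 2
g[4] = 2×max(2,1) = 2×2 = 4
g[5] = 2×max(3,2) = 2×3 = 6
g[6] = 3×max(3,2) = 3×3 = 9
g[7] = 2×max(5,6) = 2×6 = 12
g[8] = 2×max(6,9) = 2×9 = 18
g[9] = 3×max(6,9) = 3×9 = 27
g[10] = 2×max(8,18) = 2×18 = 36
One optimal split: 3 + 3 + 2 + 2; product 3×3×2×2 = 36.

36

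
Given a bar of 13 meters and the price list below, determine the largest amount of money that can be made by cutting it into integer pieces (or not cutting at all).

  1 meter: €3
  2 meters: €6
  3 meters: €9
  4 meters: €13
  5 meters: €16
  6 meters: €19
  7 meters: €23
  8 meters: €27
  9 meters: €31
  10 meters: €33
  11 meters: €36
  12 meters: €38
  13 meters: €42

Consider every possible first cut. best[k] is the best of p[i]+best[k−i] over all sellable i≤k.
best[1] = 3
best[2] = 6  (first piece 1, then best[1]=3)
best[3] = 9  (first piece 1, then best[2]=6)
best[4] = 13
best[5] = 16  (first piece 1, then best[4]=13)
best[6] = 19  (first piece 1, then best[5]=16)
best[7] = 23
best[8] = 27
best[9] = 31
best[10] = 34  (first piece 1, then best[9]=31)
best[11] = 37  (first piece 1, then best[10]=34)
best[12] = 40  (first piece 1, then best[11]=37)
best[13] = 44  (first piece 4, then best[9]=31)
One optimal cutting: 9 + 4 → €31 + €13 = €44.

44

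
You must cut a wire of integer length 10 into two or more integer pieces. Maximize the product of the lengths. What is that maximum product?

Define m[k] = max over 1≤i<k of i · max(k−i, m[k−i]); the inner max lets the remainder stay uncut if that's better.
Small cases: m[2]=1, m[3]=2, m[4]=4, m[5]=6.
m[6] = max(1×6, 2×4, 3×3, 4×2, 5×1) = 9
m[7] = max(1×9, 2×6, 3×4, 4×3, 5×2, 6×1) = 12
m[8] = max(1×12, 2×9, 3×6, …, 6×2, 7×1) = 18
m[9] = max(1×18, 2×12, 3×9, …, 7×2, 8×1) = 27
m[10] = max(1×27, 2×18, 3×12, …, 8×2, 9×1) = 36
One optimal split: 3 + 3 + 2 + 2; product 3×3×2×2 = 36.

36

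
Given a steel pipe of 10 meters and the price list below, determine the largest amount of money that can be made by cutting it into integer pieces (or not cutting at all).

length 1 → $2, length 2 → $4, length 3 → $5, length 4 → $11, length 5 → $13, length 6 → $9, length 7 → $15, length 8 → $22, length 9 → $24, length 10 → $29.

29

Consider every possible first cut. v[k] is the best of p[i]+v[k−i] over all sellable i≤k.
v[1] = 2
v[2] = max(2+2, 4+0) = 4
v[3] = max(2+4, 4+2, 5+0) = 6
v[4] = max(2+6, 4+4, 5+2, 11+0) = 11
v[5] = max(2+11, 4+6, 5+4, 11+2, 13+0) = 13
v[6] = max(2+13, 4+11, 5+6, 11+4, 13+2, 9+0) = 15
v[7] = max(2+15, 4+13, 5+11, …, 9+2, 15+0) = 17
v[8] = max(2+17, 4+15, 5+13, …, 15+2, 22+0) = 22
v[9] = max(2+22, 4+17, 5+15, …, 22+2, 24+0) = 24
v[10] = max(2+24, 4+22, 5+17, …, 24+2, 29+0) = 29
Best is to sell the whole 10-meter piece uncut for $29.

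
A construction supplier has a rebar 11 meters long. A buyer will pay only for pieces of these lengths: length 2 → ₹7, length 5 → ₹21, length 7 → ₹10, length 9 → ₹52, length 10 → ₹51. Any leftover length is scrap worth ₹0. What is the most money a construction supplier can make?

Consider every possible first cut. r[k] is the best of p[i]+r[k−i] over all sellable i≤k.
r[1] = 0
r[2] = 7
r[3] = 7
r[4] = 14  (first piece 2, then r[2]=7)
r[5] = max(7+7, 21+0) = 21
r[6] = max(7+14, 21+0) = 21
r[7] = max(7+21, 21+7, 10+0) = 28
r[8] = max(7+21, 21+7, 10+0) = 28
r[9] = max(7+28, 21+14, 10+7, 52+0) = 52
r[10] = max(7+28, 21+21, 10+7, 52+0, 51+0) = 52
r[11] = max(7+52, 21+21, 10+14, 52+7, 51+0) = 59
One optimal cutting: 9 + 2 → ₹59.

59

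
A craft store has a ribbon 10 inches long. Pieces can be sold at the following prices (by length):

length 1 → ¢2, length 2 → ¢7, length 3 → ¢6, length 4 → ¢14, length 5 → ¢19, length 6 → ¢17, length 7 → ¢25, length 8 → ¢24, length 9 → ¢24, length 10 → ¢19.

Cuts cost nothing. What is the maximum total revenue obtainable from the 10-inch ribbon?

38

Build best[k] bottom-up: best[k] = max over allowed piece i of (p[i] + best[k−i]).
best[1] = 2
best[2] = 7
best[3] = 9  (first piece 1, then best[2]=7)
best[4] = 14  (first piece 2, then best[2]=7)
best[5] = 19
best[6] = 21  (first piece 1, then best[5]=19)
best[7] = 26  (first piece 2, then best[5]=19)
best[8] = 28  (first piece 1, then best[7]=26)
best[9] = 33  (first piece 2, then best[7]=26)
best[10] = 38  (first piece 5, then best[5]=19)
One optimal cutting: 5 + 5 → ¢19 + ¢19 = ¢38.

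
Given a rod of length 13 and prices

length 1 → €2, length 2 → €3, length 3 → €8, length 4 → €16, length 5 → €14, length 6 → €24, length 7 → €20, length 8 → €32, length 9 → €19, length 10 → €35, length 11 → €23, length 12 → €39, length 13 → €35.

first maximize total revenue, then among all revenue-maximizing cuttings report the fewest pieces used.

Let r[k] be the best obtainable value from length k. For each k, try every first piece i and keep the best of price[i] + r[k−i].
r[1] = 2
r[2] = 4  (first piece 1, then r[1]=2)
r[3] = 8
r[4] = 16
r[5] = 18  (first piece 1, then r[4]=16)
r[6] = 24
r[7] = 26  (first piece 1, then r[6]=24)
r[8] = 32  (first piece 4, then r[4]=16)
r[9] = 34  (first piece 1, then r[8]=32)
r[10] = 40  (first piece 4, then r[6]=24)
r[11] = 42  (first piece 1, then r[10]=40)
r[12] = 48  (first piece 4, then r[8]=32)
r[13] = 50  (first piece 1, then r[12]=48)
Maximum revenue is €50.
Now minimize piece count subject to staying optimal: for each k, pieces[k] = 1 + min over i with p[i]+r[k−i]=r[k] of pieces[k−i].
pieces[10] = 2
pieces[11] = 3
pieces[12] = 2
pieces[13] = 3

3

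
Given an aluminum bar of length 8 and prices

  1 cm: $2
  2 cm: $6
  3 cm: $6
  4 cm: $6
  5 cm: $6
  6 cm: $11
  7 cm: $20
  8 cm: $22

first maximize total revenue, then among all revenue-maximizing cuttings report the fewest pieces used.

Consider every possible first cut. r[k] is the best of p[i]+r[k−i] over all sellable i≤k.
r[1] = 2
r[2] = max(2+2, 6+0) = 6
r[3] = max(2+6, 6+2, 6+0) = 8
r[4] = max(2+8, 6+6, 6+2, 6+0) = 12
r[5] = max(2+12, 6+8, 6+6, 6+2, 6+0) = 14
r[6] = max(2+14, 6+12, 6+8, 6+6, 6+2, 11+0) = 18
r[7] = max(2+18, 6+14, 6+12, …, 11+2, 20+0) = 20
r[8] = max(2+20, 6+18, 6+14, …, 20+2, 22+0) = 24
Maximum revenue is $24.
Now minimize piece count subject to staying optimal: for each k, pieces[k] = 1 + min over i with p[i]+r[k−i]=r[k] of pieces[k−i].
pieces[5] = 3
pieces[6] = 3
pieces[7] = 1
pieces[8] = 4

4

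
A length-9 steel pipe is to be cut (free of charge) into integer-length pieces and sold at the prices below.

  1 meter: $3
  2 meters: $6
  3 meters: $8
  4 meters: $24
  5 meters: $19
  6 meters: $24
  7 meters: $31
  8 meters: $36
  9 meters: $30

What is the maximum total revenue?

Consider every possible first cut. R[k] is the best of p[i]+R[k−i] over all sellable i≤k.
R[1] = 3
R[2] = max(3+3, 6+0) = 6
R[3] = max(3+6, 6+3, 8+0) = 9
R[4] = max(3+9, 6+6, 8+3, 24+0) = 24
R[5] = max(3+24, 6+9, 8+6, 24+3, 19+0) = 27
R[6] = max(3+27, 6+24, 8+9, 24+6, 19+3, 24+0) = 30
R[7] = max(3+30, 6+27, 8+24, …, 24+3, 31+0) = 33
R[8] = max(3+33, 6+30, 8+27, …, 31+3, 36+0) = 48
R[9] = max(3+48, 6+33, 8+30, …, 36+3, 30+0) = 51
One optimal cutting: 4 + 4 + 1 → $24 + $24 + $3 = $51.

51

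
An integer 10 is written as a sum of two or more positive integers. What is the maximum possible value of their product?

36

Let g[k] be the best product for length k (with at least one cut). For each first piece i, the rest contributes max(k−i, g[k−i]).
g[2] = 1×max(1,0) = 1×1 = 1
g[3] = max(1×2, 2×1) = 2
g[4] = max(1×3, 2×2, 3×1) = 4
g[5] = max(1×4, 2×3, 3×2, 4×1) = 6
g[6] = max(1×6, 2×4, 3×3, 4×2, 5×1) = 9
g[7] = max(1×9, 2×6, 3×4, 4×3, 5×2, 6×1) = 12
g[8] = max(1×12, 2×9, 3×6, …, 6×2, 7×1) = 18
g[9] = max(1×18, 2×12, 3×9, …, 7×2, 8×1) = 27
g[10] = max(1×27, 2×18, 3×12, …, 8×2, 9×1) = 36
One optimal split: 3 + 3 + 2 + 2; product 3×3×2×2 = 36.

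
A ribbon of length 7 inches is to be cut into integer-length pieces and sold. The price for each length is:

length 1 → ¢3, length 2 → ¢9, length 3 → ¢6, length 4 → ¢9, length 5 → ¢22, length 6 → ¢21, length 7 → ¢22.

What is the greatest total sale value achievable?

Let R[k] be the best obtainable value from length k. For each k, try every first piece i and keep the best of price[i] + R[k−i].
R[1] = 3
R[2] = max(3+3, 9+0) = 9
R[3] = max(3+9, 9+3, 6+0) = 12
R[4] = max(3+12, 9+9, 6+3, 9+0) = 18
R[5] = max(3+18, 9+12, 6+9, 9+3, 22+0) = 22
R[6] = max(3+22, 9+18, 6+12, 9+9, 22+3, 21+0) = 27
R[7] = max(3+27, 9+22, 6+18, …, 21+3, 22+0) = 31
One optimal cutting: 5 + 2 → ¢22 + ¢9 = ¢31.

31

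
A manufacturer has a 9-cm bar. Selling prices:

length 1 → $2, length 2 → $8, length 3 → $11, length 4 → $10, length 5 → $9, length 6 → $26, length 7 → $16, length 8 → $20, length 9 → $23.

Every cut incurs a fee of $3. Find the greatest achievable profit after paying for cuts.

Consider every possible first cut. net[k] is the best of p[i]+net[k−i] over all sellable i≤k, charging 3 whenever i<k.
net[1] = 2
net[2] = max(2+2-3, 8+0) = 8
net[3] = max(2+8-3, 8+2-3, 11+0) = 11
net[4] = max(2+11-3, 8+8-3, 11+2-3, 10+0) = 13
net[5] = max(2+13-3, 8+11-3, 11+8-3, 10+2-3, 9+0) = 16
net[6] = max(2+16-3, 8+13-3, 11+11-3, 10+8-3, 9+2-3, 26+0) = 26
net[7] = max(2+26-3, 8+16-3, 11+13-3, …, 26+2-3, 16+0) = 25
net[8] = max(2+25-3, 8+26-3, 11+16-3, …, 16+2-3, 20+0) = 31
net[9] = max(2+31-3, 8+25-3, 11+26-3, …, 20+2-3, 23+0) = 34
One optimal plan: pieces 6 + 3 (1 cut) → $37 − $3 = $34.

34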